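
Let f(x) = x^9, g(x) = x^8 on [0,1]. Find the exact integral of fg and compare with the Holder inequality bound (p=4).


Step 1: Exact integral of f*g = integral(x^17, 0, 1) = 1/18
     = 0.055556
Step 2: Holder bound with p=4, q=1.333333:
  ||f||_p = (integral x^36 dx)^(1/4) = (1/37)^(1/4) = 0.405461
  ||g||_q = (integral x^10.666667 dx)^(1/1.333333) = (1/11.666667)^(1/1.333333) = 0.158413
Step 3: Holder bound = ||f||_p * ||g||_q = 0.405461 * 0.158413 = 0.06423
Verification: 0.055556 <= 0.06423 (Holder holds)


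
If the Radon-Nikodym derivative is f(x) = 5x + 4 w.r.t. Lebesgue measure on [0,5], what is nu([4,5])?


nu(A) = integral_A (dnu/dmu) dmu = integral_4^5 (5x + 4) dx
Step 1: Antiderivative F(x) = (5/2)x^2 + 4x
Step 2: F(5) = (5/2)*5^2 + 4*5 = 62.5 + 20 = 82.5
Step 3: F(4) = (5/2)*4^2 + 4*4 = 40 + 16 = 56
Step 4: nu([4,5]) = F(5) - F(4) = 82.5 - 56 = 26.5


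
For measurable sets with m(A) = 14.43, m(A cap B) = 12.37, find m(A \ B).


m(A \ B) = m(A) - m(A n B)
= 14.43 - 12.37
= 2.06


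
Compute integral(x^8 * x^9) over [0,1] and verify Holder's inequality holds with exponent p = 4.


Step 1: Exact integral of f*g = integral(x^17, 0, 1) = 1/18
     = 0.055556
Step 2: Holder bound with p=4, q=1.333333:
  ||f||_p = (integral x^32 dx)^(1/4) = (1/33)^(1/4) = 0.417226
  ||g||_q = (integral x^12 dx)^(1/1.333333) = (1/13)^(1/1.333333) = 0.146064
Step 3: Holder bound = ||f||_p * ||g||_q = 0.417226 * 0.146064 = 0.060942
Verification: 0.055556 <= 0.060942 (Holder holds)


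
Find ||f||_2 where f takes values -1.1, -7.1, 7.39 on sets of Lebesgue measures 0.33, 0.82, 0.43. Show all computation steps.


Step 1: Compute |f_i|^2 for each value:
  |-1.1|^2 = 1.21
  |-7.1|^2 = 50.41
  |7.39|^2 = 54.6121
Step 2: Multiply by measures and sum:
  1.21 * 0.33 = 0.3993
  50.41 * 0.82 = 41.3362
  54.6121 * 0.43 = 23.483203
Sum = 0.3993 + 41.3362 + 23.483203 = 65.218703
Step 3: Take the p-th root:
||f||_2 = (65.218703)^(1/2) = 8.07581


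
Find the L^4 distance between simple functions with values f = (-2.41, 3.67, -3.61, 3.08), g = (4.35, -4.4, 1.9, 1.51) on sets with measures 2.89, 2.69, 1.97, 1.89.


Step 1: Compute differences f_i - g_i:
  -2.41 - 4.35 = -6.76
  3.67 - -4.4 = 8.07
  -3.61 - 1.9 = -5.51
  3.08 - 1.51 = 1.57
Step 2: Compute |diff|^4 * measure for each set:
  |-6.76|^4 * 2.89 = 2088.270646 * 2.89 = 6035.102166
  |8.07|^4 * 2.69 = 4241.2526 * 2.69 = 11408.969494
  |-5.51|^4 * 1.97 = 921.735672 * 1.97 = 1815.819274
  |1.57|^4 * 1.89 = 6.075732 * 1.89 = 11.483133
Step 3: Sum = 19271.374068
Step 4: ||f-g||_4 = (19271.374068)^(1/4) = 11.782248


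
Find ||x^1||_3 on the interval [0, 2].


Step 1: ||f||_3 = (integral_0^2 |x^1|^3 dx)^(1/3)
     = (integral_0^2 x^3 dx)^(1/3)
Step 2: integral_0^2 x^3 dx = [x^4/(4)] from 0 to 2 = 2^4/4
     = 16/4 = 4
Step 3: ||f||_3 = (4)^(1/3) = 1.587401


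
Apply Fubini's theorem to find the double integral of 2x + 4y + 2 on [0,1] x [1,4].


By Fubini, integrate in x first, then y.
Step 1: Fix y, integrate over x in [0,1]:
  integral(2x + 4y + 2, x=0..1)
  = 2*(1^2 - 0^2)/2 + (4y + 2)*(1 - 0)
  = 1 + (4y + 2)*1
  = 1 + 4y + 2
  = 3 + 4y
Step 2: Integrate over y in [1,4]:
  integral(3 + 4y, y=1..4)
  = 3*3 + 4*(4^2 - 1^2)/2
  = 9 + 30
  = 39


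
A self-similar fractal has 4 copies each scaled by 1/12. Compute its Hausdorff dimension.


For a self-similar set with N copies scaled by 1/r:
dim_H = log(N)/log(r) = log(4)/log(12)
= 1.386294/2.484907
= 0.557886


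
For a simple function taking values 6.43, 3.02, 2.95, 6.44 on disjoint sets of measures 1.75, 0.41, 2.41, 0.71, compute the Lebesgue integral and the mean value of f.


Step 1: Integral = sum(value_i * measure_i)
= 6.43*1.75 + 3.02*0.41 + 2.95*2.41 + 6.44*0.71
= 11.2525 + 1.2382 + 7.1095 + 4.5724
= 24.1726
Step 2: Total measure of domain = 1.75 + 0.41 + 2.41 + 0.71 = 5.28
Step 3: Average value = 24.1726 / 5.28 = 4.578144


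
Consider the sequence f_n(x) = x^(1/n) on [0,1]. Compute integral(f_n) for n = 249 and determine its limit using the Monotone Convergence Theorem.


At n = 249: f_249(x) = x^(1/249).
Step 1: integral(x^(1/249), 0, 1) = [x^(1/249+1) / (1/249+1)] from 0 to 1
     = 1 / (1/249 + 1) = 1 / ((249+1)/249) = 249/(249+1)
     = 249/250 = 0.996
Step 2: As n -> infinity, f_n(x) = x^(1/n) -> 1 for x in (0,1], and f_n is increasing in n.
By MCT, lim_n integral(f_n) = integral(lim_n f_n) = integral(1, 0, 1) = 1.
Step 3: Verify convergence: 249/250 = 0.996 -> 1


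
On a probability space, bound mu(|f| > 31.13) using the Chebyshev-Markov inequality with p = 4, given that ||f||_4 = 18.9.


Chebyshev/Markov inequality: mu(|f| > eps) <= (||f||_p / eps)^p
Step 1: ||f||_4 / eps = 18.9 / 31.13 = 0.607131
Step 2: Raise to power p = 4:
  (0.607131)^4 = 0.135872
Step 3: Therefore mu(|f| > 31.13) <= 0.135872


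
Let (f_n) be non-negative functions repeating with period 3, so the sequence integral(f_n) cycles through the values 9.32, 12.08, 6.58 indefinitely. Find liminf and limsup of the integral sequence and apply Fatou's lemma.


The sequence (integral(f_n)) is periodic with period 3, repeating the values 9.32, 12.08, 6.58 indefinitely.
Step 1: For a periodic sequence, every tail (a_m, a_(m+1), ...) contains all 3 period values infinitely often.
Step 2: Hence inf of every tail = min of the period values = min(9.32, 12.08, 6.58) = 6.58.
        liminf_n integral(f_n) = sup over m of (inf of tail from m) = 6.58.
Step 3: Similarly sup of every tail = max of the period values = 12.08.
        limsup_n integral(f_n) = 12.08.
Step 4: Fatou's lemma: integral(liminf_n f_n) <= liminf_n integral(f_n) = 6.58.
        So the integral of the pointwise liminf is at most 6.58.


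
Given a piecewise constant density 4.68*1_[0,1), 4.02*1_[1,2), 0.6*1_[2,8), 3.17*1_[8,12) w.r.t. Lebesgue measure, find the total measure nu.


Integrate each piece of the Radon-Nikodym derivative:
Step 1: integral_0^1 4.68 dx = 4.68*(1-0) = 4.68*1 = 4.68
Step 2: integral_1^2 4.02 dx = 4.02*(2-1) = 4.02*1 = 4.02
Step 3: integral_2^8 0.6 dx = 0.6*(8-2) = 0.6*6 = 3.6
Step 4: integral_8^12 3.17 dx = 3.17*(12-8) = 3.17*4 = 12.68
Total: 4.68 + 4.02 + 3.6 + 12.68 = 24.98


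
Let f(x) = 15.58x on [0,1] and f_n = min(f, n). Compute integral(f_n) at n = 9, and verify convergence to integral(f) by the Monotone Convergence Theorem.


f(x) = 15.58x on [0,1]; f_n(x) = min(15.58x, n). At n = 9:
Step 1: f(x) reaches 9 at x = 9/15.58 = 0.577664
Step 2: integral(f_9) = integral(15.58x, 0, 0.577664) + integral(9, 0.577664, 1)
       = 15.58*0.577664^2/2 + 9*(1 - 0.577664)
       = 2.599487 + 3.801027
       = 6.400513
Step 3: As n -> infinity, f_n increases to f, so by MCT integral(f_n) -> integral(f) = 15.58/2 = 7.79.
Convergence: integral(f_9) = 6.400513 -> 7.79 as n -> infinity


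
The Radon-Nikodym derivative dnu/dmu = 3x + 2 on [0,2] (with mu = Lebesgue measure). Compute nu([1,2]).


nu(A) = integral_A (dnu/dmu) dmu = integral_1^2 (3x + 2) dx
Step 1: Antiderivative F(x) = (3/2)x^2 + 2x
Step 2: F(2) = (3/2)*2^2 + 2*2 = 6 + 4 = 10
Step 3: F(1) = (3/2)*1^2 + 2*1 = 1.5 + 2 = 3.5
Step 4: nu([1,2]) = F(2) - F(1) = 10 - 3.5 = 6.5


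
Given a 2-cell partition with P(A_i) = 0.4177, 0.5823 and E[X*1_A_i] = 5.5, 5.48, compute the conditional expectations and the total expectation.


For each cell A_i: E[X|A_i] = E[X*1_A_i] / P(A_i)
Step 1: E[X|A_1] = 5.5 / 0.4177 = 13.167345
Step 2: E[X|A_2] = 5.48 / 0.5823 = 9.410957
Verification: E[X] = sum E[X*1_A_i] = 5.5 + 5.48 = 10.98


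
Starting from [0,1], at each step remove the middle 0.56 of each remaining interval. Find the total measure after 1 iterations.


Step 1: At each step, fraction remaining = 1 - 0.56 = 0.44
Step 2: After 1 steps, measure = (0.44)^1
Step 3: Computing the power step by step:
  After step 1: 0.44
Result = 0.44


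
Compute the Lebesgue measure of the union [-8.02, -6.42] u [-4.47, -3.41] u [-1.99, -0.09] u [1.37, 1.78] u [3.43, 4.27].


For pairwise disjoint intervals, m(union) = sum of lengths.
= (-6.42 - -8.02) + (-3.41 - -4.47) + (-0.09 - -1.99) + (1.78 - 1.37) + (4.27 - 3.43)
= 1.6 + 1.06 + 1.9 + 0.41 + 0.84
= 5.81


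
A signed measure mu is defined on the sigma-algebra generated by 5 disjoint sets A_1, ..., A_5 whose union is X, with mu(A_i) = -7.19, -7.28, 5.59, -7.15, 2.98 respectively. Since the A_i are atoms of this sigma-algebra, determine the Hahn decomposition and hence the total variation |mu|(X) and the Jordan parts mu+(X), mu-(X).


Step 1: Every measurable set is a union of atoms (the cells / points), so a Hahn decomposition is
  obtained by grouping atoms by sign: P = union of atoms with mu > 0, N = union of the remaining atoms.
  Atoms in P (indices): 3, 5;  atoms in N (indices): 1, 2, 4
  Positive values: 5.59, 2.98
  Negative values: -7.19, -7.28, -7.15
Step 2: mu+(X) = mu(P) = sum of positive atom values = 8.57
Step 3: mu-(X) = -mu(N) = sum of |negative atom values| = 21.62
Step 4: |mu|(X) = mu+(X) + mu-(X) = 8.57 + 21.62 = 30.19


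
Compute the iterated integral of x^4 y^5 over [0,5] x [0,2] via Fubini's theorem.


By Fubini's theorem, the double integral factors as a product of single integrals:
Step 1: integral_0^5 x^4 dx = [x^5/5] from 0 to 5
     = 5^5/5 = 625
Step 2: integral_0^2 y^5 dy = [y^6/6] from 0 to 2
     = 2^6/6 = 10.666667
Step 3: Double integral = 625 * 10.666667 = 6666.666667


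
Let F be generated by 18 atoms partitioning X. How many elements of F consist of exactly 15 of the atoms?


Each element of F is a union of some subset of the 18 atoms.
Elements that are unions of exactly 15 atoms correspond to 15-element subsets of the 18 atoms.
Count = C(18, 15) = 18! / (15! * 3!) = 816.


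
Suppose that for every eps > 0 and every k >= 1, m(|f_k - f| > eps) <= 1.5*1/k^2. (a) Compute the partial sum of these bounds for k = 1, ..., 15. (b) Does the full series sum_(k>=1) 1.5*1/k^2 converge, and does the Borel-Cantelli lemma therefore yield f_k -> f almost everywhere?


Step 1: List the terms 1.5*1/k^2 for k = 1 to 15:
  k=1: 1.5
  k=2: 0.375
  k=3: 0.166667
  k=4: 0.09375
  k=5: 0.06
  k=6: 0.041667
  k=7: 0.030612
  k=8: 0.023438
  k=9: 0.018519
  k=10: 0.015
  k=11: 0.012397
  k=12: 0.010417
  k=13: 0.008876
  k=14: 0.007653
  k=15: 0.006667
Step 2: Partial sum = 1.5 + 0.375 + 0.166667 + 0.09375 + 0.06 + 0.041667 + 0.030612 + 0.023438 + 0.018519 + 0.015 + 0.012397 + 0.010417 + 0.008876 + 0.007653 + 0.006667
     = 2.37066
Step 3: The full series sum_(k>=1) 1.5*1/k^2 converges (p-series with p = 2 > 1; a constant multiple of a convergent series converges).
Step 4: Fix eps > 0. Since sum_k m(|f_k - f| > eps) < infinity, the Borel-Cantelli lemma gives
        m(limsup_k {|f_k - f| > eps}) = 0, i.e. for a.e. x, |f_k(x) - f(x)| <= eps for all large k.
        Applying this with eps = 1/j for j = 1, 2, ... and intersecting the countably many full-measure sets,
        for a.e. x we get limsup_k |f_k(x) - f(x)| <= 1/j for every j, hence f_k -> f almost everywhere.
Conclusion: series converges; Borel-Cantelli yields f_k -> f a.e.


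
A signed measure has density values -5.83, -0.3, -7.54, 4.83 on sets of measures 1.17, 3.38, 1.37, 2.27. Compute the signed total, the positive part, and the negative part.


Step 1: Compute signed measure on each set:
  Set 1: -5.83 * 1.17 = -6.8211
  Set 2: -0.3 * 3.38 = -1.014
  Set 3: -7.54 * 1.37 = -10.3298
  Set 4: 4.83 * 2.27 = 10.9641
Step 2: Total signed measure = (-6.8211) + (-1.014) + (-10.3298) + (10.9641)
     = -7.2008
Step 3: Positive part mu+(X) = sum of positive contributions = 10.9641
Step 4: Negative part mu-(X) = |sum of negative contributions| = 18.1649


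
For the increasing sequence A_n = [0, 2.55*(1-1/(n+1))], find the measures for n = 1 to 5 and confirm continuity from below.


By continuity of measure from below: if A_n increases to A, then m(A_n) -> m(A).
Here A = [0, 2.55], so m(A) = 2.55
Step 1: a_1 = 2.55*(1 - 1/2) = 1.275, m(A_1) = 1.275
Step 2: a_2 = 2.55*(1 - 1/3) = 1.7, m(A_2) = 1.7
Step 3: a_3 = 2.55*(1 - 1/4) = 1.9125, m(A_3) = 1.9125
Step 4: a_4 = 2.55*(1 - 1/5) = 2.04, m(A_4) = 2.04
Step 5: a_5 = 2.55*(1 - 1/6) = 2.125, m(A_5) = 2.125
Limit: m(A_n) -> m([0,2.55]) = 2.55


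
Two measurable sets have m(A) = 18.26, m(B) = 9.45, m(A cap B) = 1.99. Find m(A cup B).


By inclusion-exclusion: m(A u B) = m(A) + m(B) - m(A n B)
= 18.26 + 9.45 - 1.99
= 25.72


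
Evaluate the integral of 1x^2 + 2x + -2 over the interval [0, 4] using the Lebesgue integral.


The Lebesgue integral of a Riemann-integrable function agrees with the Riemann integral.
Antiderivative F(x) = (1/3)x^3 + (2/2)x^2 + -2x
F(4) = (1/3)*4^3 + (2/2)*4^2 + -2*4
     = (1/3)*64 + (2/2)*16 + -2*4
     = 21.333333 + 16 + -8
     = 29.333333
F(0) = 0.0
Integral = F(4) - F(0) = 29.333333 - 0.0 = 29.333333


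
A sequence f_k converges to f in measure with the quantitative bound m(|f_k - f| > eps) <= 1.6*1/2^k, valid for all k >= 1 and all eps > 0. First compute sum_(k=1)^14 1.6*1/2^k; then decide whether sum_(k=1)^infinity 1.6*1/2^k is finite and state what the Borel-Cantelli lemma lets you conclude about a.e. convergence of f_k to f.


Step 1: List the terms 1.6*1/2^k for k = 1 to 14:
  k=1: 0.8
  k=2: 0.4
  k=3: 0.2
  k=4: 0.1
  k=5: 0.05
  k=6: 0.025
  k=7: 0.0125
  k=8: 0.00625
  k=9: 0.003125
  k=10: 0.001563
  k=11: 7.812500e-04
  k=12: 3.906250e-04
  k=13: 1.953125e-04
  k=14: 9.765625e-05
Step 2: Partial sum = 0.8 + 0.4 + 0.2 + 0.1 + 0.05 + 0.025 + 0.0125 + 0.00625 + 0.003125 + 0.001563 + 7.812500e-04 + 3.906250e-04 + 1.953125e-04 + 9.765625e-05
     = 1.599902
Step 3: The full series sum_(k>=1) 1.6*1/2^k converges (geometric series with ratio 1/2 < 1; a constant multiple of a convergent series converges).
Step 4: Fix eps > 0. Since sum_k m(|f_k - f| > eps) < infinity, the Borel-Cantelli lemma gives
        m(limsup_k {|f_k - f| > eps}) = 0, i.e. for a.e. x, |f_k(x) - f(x)| <= eps for all large k.
        Applying this with eps = 1/j for j = 1, 2, ... and intersecting the countably many full-measure sets,
        for a.e. x we get limsup_k |f_k(x) - f(x)| <= 1/j for every j, hence f_k -> f almost everywhere.
Conclusion: series converges; Borel-Cantelli yields f_k -> f a.e.


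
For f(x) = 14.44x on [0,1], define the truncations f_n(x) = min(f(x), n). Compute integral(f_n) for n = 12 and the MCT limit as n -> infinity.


f(x) = 14.44x on [0,1]; f_n(x) = min(14.44x, n). At n = 12:
Step 1: f(x) reaches 12 at x = 12/14.44 = 0.831025
Step 2: integral(f_12) = integral(14.44x, 0, 0.831025) + integral(12, 0.831025, 1)
       = 14.44*0.831025^2/2 + 12*(1 - 0.831025)
       = 4.98615 + 2.027701
       = 7.01385
Step 3: As n -> infinity, f_n increases to f, so by MCT integral(f_n) -> integral(f) = 14.44/2 = 7.22.
Convergence: integral(f_12) = 7.01385 -> 7.22 as n -> infinity


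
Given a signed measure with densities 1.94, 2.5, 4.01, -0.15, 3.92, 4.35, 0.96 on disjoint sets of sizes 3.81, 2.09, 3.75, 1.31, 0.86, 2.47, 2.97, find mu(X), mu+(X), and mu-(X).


Step 1: Compute signed measure on each set:
  Set 1: 1.94 * 3.81 = 7.3914
  Set 2: 2.5 * 2.09 = 5.225
  Set 3: 4.01 * 3.75 = 15.0375
  Set 4: -0.15 * 1.31 = -0.1965
  Set 5: 3.92 * 0.86 = 3.3712
  Set 6: 4.35 * 2.47 = 10.7445
  Set 7: 0.96 * 2.97 = 2.8512
Step 2: Total signed measure = (7.3914) + (5.225) + (15.0375) + (-0.1965) + (3.3712) + (10.7445) + (2.8512)
     = 44.4243
Step 3: Positive part mu+(X) = sum of positive contributions = 44.6208
Step 4: Negative part mu-(X) = |sum of negative contributions| = 0.1965


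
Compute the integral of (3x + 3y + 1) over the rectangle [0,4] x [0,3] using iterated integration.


By Fubini, integrate in x first, then y.
Step 1: Fix y, integrate over x in [0,4]:
  integral(3x + 3y + 1, x=0..4)
  = 3*(4^2 - 0^2)/2 + (3y + 1)*(4 - 0)
  = 24 + (3y + 1)*4
  = 24 + 12y + 4
  = 28 + 12y
Step 2: Integrate over y in [0,3]:
  integral(28 + 12y, y=0..3)
  = 28*3 + 12*(3^2 - 0^2)/2
  = 84 + 54
  = 138


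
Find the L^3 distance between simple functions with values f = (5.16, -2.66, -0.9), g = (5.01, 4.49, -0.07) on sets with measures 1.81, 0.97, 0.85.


Step 1: Compute differences f_i - g_i:
  5.16 - 5.01 = 0.15
  -2.66 - 4.49 = -7.15
  -0.9 - -0.07 = -0.83
Step 2: Compute |diff|^3 * measure for each set:
  |0.15|^3 * 1.81 = 0.003375 * 1.81 = 0.006109
  |-7.15|^3 * 0.97 = 365.525875 * 0.97 = 354.560099
  |-0.83|^3 * 0.85 = 0.571787 * 0.85 = 0.486019
Step 3: Sum = 355.052226
Step 4: ||f-g||_3 = (355.052226)^(1/3) = 7.081046


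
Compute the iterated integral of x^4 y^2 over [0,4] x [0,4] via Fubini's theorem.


By Fubini's theorem, the double integral factors as a product of single integrals:
Step 1: integral_0^4 x^4 dx = [x^5/5] from 0 to 4
     = 4^5/5 = 204.8
Step 2: integral_0^4 y^2 dy = [y^3/3] from 0 to 4
     = 4^3/3 = 21.333333
Step 3: Double integral = 204.8 * 21.333333 = 4369.066667


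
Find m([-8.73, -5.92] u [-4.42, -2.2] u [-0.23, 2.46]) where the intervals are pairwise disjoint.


For pairwise disjoint intervals, m(union) = sum of lengths.
= (-5.92 - -8.73) + (-2.2 - -4.42) + (2.46 - -0.23)
= 2.81 + 2.22 + 2.69
= 7.72


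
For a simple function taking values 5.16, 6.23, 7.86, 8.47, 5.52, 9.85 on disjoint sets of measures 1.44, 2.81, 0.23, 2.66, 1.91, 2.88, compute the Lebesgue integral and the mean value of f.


Step 1: Integral = sum(value_i * measure_i)
= 5.16*1.44 + 6.23*2.81 + 7.86*0.23 + 8.47*2.66 + 5.52*1.91 + 9.85*2.88
= 7.4304 + 17.5063 + 1.8078 + 22.5302 + 10.5432 + 28.368
= 88.1859
Step 2: Total measure of domain = 1.44 + 2.81 + 0.23 + 2.66 + 1.91 + 2.88 = 11.93
Step 3: Average value = 88.1859 / 11.93 = 7.391945


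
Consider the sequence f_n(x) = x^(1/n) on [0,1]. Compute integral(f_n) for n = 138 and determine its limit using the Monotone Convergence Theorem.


At n = 138: f_138(x) = x^(1/138).
Step 1: integral(x^(1/138), 0, 1) = [x^(1/138+1) / (1/138+1)] from 0 to 1
     = 1 / (1/138 + 1) = 1 / ((138+1)/138) = 138/(138+1)
     = 138/139 = 0.992806
Step 2: As n -> infinity, f_n(x) = x^(1/n) -> 1 for x in (0,1], and f_n is increasing in n.
By MCT, lim_n integral(f_n) = integral(lim_n f_n) = integral(1, 0, 1) = 1.
Step 3: Verify convergence: 138/139 = 0.992806 -> 1


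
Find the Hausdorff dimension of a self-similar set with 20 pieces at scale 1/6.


For a self-similar set with N copies scaled by 1/r:
dim_H = log(N)/log(r) = log(20)/log(6)
= 2.995732/1.791759
= 1.67195


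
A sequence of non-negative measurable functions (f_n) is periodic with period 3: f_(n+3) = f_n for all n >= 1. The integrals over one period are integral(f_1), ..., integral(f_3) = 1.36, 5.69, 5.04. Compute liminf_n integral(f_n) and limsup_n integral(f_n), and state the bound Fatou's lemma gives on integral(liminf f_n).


The sequence (integral(f_n)) is periodic with period 3, repeating the values 1.36, 5.69, 5.04 indefinitely.
Step 1: For a periodic sequence, every tail (a_m, a_(m+1), ...) contains all 3 period values infinitely often.
Step 2: Hence inf of every tail = min of the period values = min(1.36, 5.69, 5.04) = 1.36.
        liminf_n integral(f_n) = sup over m of (inf of tail from m) = 1.36.
Step 3: Similarly sup of every tail = max of the period values = 5.69.
        limsup_n integral(f_n) = 5.69.
Step 4: Fatou's lemma: integral(liminf_n f_n) <= liminf_n integral(f_n) = 1.36.
        So the integral of the pointwise liminf is at most 1.36.


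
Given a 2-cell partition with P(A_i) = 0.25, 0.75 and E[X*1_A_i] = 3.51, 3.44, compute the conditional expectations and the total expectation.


For each cell A_i: E[X|A_i] = E[X*1_A_i] / P(A_i)
Step 1: E[X|A_1] = 3.51 / 0.25 = 14.04
Step 2: E[X|A_2] = 3.44 / 0.75 = 4.586667
Verification: E[X] = sum E[X*1_A_i] = 3.51 + 3.44 = 6.95


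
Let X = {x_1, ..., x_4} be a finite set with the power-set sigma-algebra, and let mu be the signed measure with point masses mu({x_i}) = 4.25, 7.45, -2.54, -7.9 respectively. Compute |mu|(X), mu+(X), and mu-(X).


Step 1: Every measurable set is a union of atoms (the cells / points), so a Hahn decomposition is
  obtained by grouping atoms by sign: P = union of atoms with mu > 0, N = union of the remaining atoms.
  Atoms in P (indices): 1, 2;  atoms in N (indices): 3, 4
  Positive values: 4.25, 7.45
  Negative values: -2.54, -7.9
Step 2: mu+(X) = mu(P) = sum of positive atom values = 11.7
Step 3: mu-(X) = -mu(N) = sum of |negative atom values| = 10.44
Step 4: |mu|(X) = mu+(X) + mu-(X) = 11.7 + 10.44 = 22.14


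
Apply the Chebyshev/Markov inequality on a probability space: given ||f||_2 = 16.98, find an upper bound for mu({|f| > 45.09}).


Chebyshev/Markov inequality: mu(|f| > eps) <= (||f||_p / eps)^p
Step 1: ||f||_2 / eps = 16.98 / 45.09 = 0.37658
Step 2: Raise to power p = 2:
  (0.37658)^2 = 0.141813
Step 3: Therefore mu(|f| > 45.09) <= 0.141813


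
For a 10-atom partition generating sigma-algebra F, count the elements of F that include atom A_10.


Each element of F is a union of some subset S of the 10 atoms.
The element contains A_10 iff A_10 is in S.
So we count subsets S of {A_1,...,A_10} with A_10 in S: choose freely among the other 9 atoms.
Count = 2^(10-1) = 2^9 = 512.


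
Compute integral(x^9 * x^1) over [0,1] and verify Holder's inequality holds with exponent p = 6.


Step 1: Exact integral of f*g = integral(x^10, 0, 1) = 1/11
     = 0.090909
Step 2: Holder bound with p=6, q=1.2:
  ||f||_p = (integral x^54 dx)^(1/6) = (1/55)^(1/6) = 0.51279
  ||g||_q = (integral x^1.2 dx)^(1/1.2) = (1/2.2)^(1/1.2) = 0.518379
Step 3: Holder bound = ||f||_p * ||g||_q = 0.51279 * 0.518379 = 0.26582
Verification: 0.090909 <= 0.26582 (Holder holds)


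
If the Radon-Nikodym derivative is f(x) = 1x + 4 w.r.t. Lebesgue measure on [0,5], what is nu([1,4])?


nu(A) = integral_A (dnu/dmu) dmu = integral_1^4 (1x + 4) dx
Step 1: Antiderivative F(x) = (1/2)x^2 + 4x
Step 2: F(4) = (1/2)*4^2 + 4*4 = 8 + 16 = 24
Step 3: F(1) = (1/2)*1^2 + 4*1 = 0.5 + 4 = 4.5
Step 4: nu([1,4]) = F(4) - F(1) = 24 - 4.5 = 19.5


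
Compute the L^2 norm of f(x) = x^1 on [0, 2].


Step 1: ||f||_2 = (integral_0^2 |x^1|^2 dx)^(1/2)
     = (integral_0^2 x^2 dx)^(1/2)
Step 2: integral_0^2 x^2 dx = [x^3/(3)] from 0 to 2 = 2^3/3
     = 8/3 = 2.666667
Step 3: ||f||_2 = (2.666667)^(1/2) = 1.632993


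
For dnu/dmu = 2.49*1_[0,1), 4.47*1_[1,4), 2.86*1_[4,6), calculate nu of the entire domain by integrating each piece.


Integrate each piece of the Radon-Nikodym derivative:
Step 1: integral_0^1 2.49 dx = 2.49*(1-0) = 2.49*1 = 2.49
Step 2: integral_1^4 4.47 dx = 4.47*(4-1) = 4.47*3 = 13.41
Step 3: integral_4^6 2.86 dx = 2.86*(6-4) = 2.86*2 = 5.72
Total: 2.49 + 13.41 + 5.72 = 21.62


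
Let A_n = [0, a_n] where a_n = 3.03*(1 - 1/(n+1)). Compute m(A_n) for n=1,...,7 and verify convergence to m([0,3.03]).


By continuity of measure from below: if A_n increases to A, then m(A_n) -> m(A).
Here A = [0, 3.03], so m(A) = 3.03
Step 1: a_1 = 3.03*(1 - 1/2) = 1.515, m(A_1) = 1.515
Step 2: a_2 = 3.03*(1 - 1/3) = 2.02, m(A_2) = 2.02
Step 3: a_3 = 3.03*(1 - 1/4) = 2.2725, m(A_3) = 2.2725
Step 4: a_4 = 3.03*(1 - 1/5) = 2.424, m(A_4) = 2.424
Step 5: a_5 = 3.03*(1 - 1/6) = 2.525, m(A_5) = 2.525
Step 6: a_6 = 3.03*(1 - 1/7) = 2.5971, m(A_6) = 2.5971
Step 7: a_7 = 3.03*(1 - 1/8) = 2.6512, m(A_7) = 2.6512
Limit: m(A_n) -> m([0,3.03]) = 3.03


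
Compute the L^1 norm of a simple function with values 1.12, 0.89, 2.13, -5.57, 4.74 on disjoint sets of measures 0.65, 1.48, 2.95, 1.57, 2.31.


Step 1: Compute |f_i|^1 for each value:
  |1.12|^1 = 1.12
  |0.89|^1 = 0.89
  |2.13|^1 = 2.13
  |-5.57|^1 = 5.57
  |4.74|^1 = 4.74
Step 2: Multiply by measures and sum:
  1.12 * 0.65 = 0.728
  0.89 * 1.48 = 1.3172
  2.13 * 2.95 = 6.2835
  5.57 * 1.57 = 8.7449
  4.74 * 2.31 = 10.9494
Sum = 0.728 + 1.3172 + 6.2835 + 8.7449 + 10.9494 = 28.023
Step 3: Take the p-th root:
||f||_1 = (28.023)^(1/1) = 28.023


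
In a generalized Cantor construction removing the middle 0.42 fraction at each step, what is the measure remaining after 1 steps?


Step 1: At each step, fraction remaining = 1 - 0.42 = 0.58
Step 2: After 1 steps, measure = (0.58)^1
Step 3: Computing the power step by step:
  After step 1: 0.58
Result = 0.58


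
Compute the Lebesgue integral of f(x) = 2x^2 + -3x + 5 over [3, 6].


The Lebesgue integral of a Riemann-integrable function agrees with the Riemann integral.
Antiderivative F(x) = (2/3)x^3 + (-3/2)x^2 + 5x
F(6) = (2/3)*6^3 + (-3/2)*6^2 + 5*6
     = (2/3)*216 + (-3/2)*36 + 5*6
     = 144 + -54 + 30
     = 120
F(3) = 19.5
Integral = F(6) - F(3) = 120 - 19.5 = 100.5


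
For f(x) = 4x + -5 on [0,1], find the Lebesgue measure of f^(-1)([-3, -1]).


f^(-1)([-3, -1]) = {x : -3 <= 4x + -5 <= -1}
Solving: (-3 - -5)/4 <= x <= (-1 - -5)/4
= [0.5, 1]
Intersecting with [0,1]: [0.5, 1]
Measure = 1 - 0.5 = 0.5


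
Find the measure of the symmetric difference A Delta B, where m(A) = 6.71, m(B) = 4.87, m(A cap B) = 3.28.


m(A Delta B) = m(A) + m(B) - 2*m(A n B)
= 6.71 + 4.87 - 2*3.28
= 6.71 + 4.87 - 6.56
= 5.02


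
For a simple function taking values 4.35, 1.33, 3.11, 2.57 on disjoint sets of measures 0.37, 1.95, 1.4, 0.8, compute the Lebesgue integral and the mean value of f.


Step 1: Integral = sum(value_i * measure_i)
= 4.35*0.37 + 1.33*1.95 + 3.11*1.4 + 2.57*0.8
= 1.6095 + 2.5935 + 4.354 + 2.056
= 10.613
Step 2: Total measure of domain = 0.37 + 1.95 + 1.4 + 0.8 = 4.52
Step 3: Average value = 10.613 / 4.52 = 2.348009


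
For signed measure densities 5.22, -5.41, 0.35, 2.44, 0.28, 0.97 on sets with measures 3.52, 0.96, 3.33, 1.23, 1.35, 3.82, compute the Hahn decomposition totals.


Step 1: Compute signed measure on each set:
  Set 1: 5.22 * 3.52 = 18.3744
  Set 2: -5.41 * 0.96 = -5.1936
  Set 3: 0.35 * 3.33 = 1.1655
  Set 4: 2.44 * 1.23 = 3.0012
  Set 5: 0.28 * 1.35 = 0.378
  Set 6: 0.97 * 3.82 = 3.7054
Step 2: Total signed measure = (18.3744) + (-5.1936) + (1.1655) + (3.0012) + (0.378) + (3.7054)
     = 21.4309
Step 3: Positive part mu+(X) = sum of positive contributions = 26.6245
Step 4: Negative part mu-(X) = |sum of negative contributions| = 5.1936


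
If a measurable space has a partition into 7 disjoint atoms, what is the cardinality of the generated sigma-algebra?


Each element of the sigma-algebra is a union of some subset of the 7 atoms.
The number of such subsets is 2^7 = 128.


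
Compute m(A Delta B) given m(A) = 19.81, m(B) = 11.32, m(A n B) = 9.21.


m(A Delta B) = m(A) + m(B) - 2*m(A n B)
= 19.81 + 11.32 - 2*9.21
= 19.81 + 11.32 - 18.42
= 12.71


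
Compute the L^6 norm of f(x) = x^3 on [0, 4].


Step 1: ||f||_6 = (integral_0^4 |x^3|^6 dx)^(1/6)
     = (integral_0^4 x^18 dx)^(1/6)
Step 2: integral_0^4 x^18 dx = [x^19/(19)] from 0 to 4 = 4^19/19
     = 274877906944/19 = 1.446726e+10
Step 3: ||f||_6 = (1.446726e+10)^(1/6) = 49.362564


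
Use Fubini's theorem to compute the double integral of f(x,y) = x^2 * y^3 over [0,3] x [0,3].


By Fubini's theorem, the double integral factors as a product of single integrals:
Step 1: integral_0^3 x^2 dx = [x^3/3] from 0 to 3
     = 3^3/3 = 9
Step 2: integral_0^3 y^3 dy = [y^4/4] from 0 to 3
     = 3^4/4 = 20.25
Step 3: Double integral = 9 * 20.25 = 182.25


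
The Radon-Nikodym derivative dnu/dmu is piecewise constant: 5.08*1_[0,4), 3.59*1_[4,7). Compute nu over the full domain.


Integrate each piece of the Radon-Nikodym derivative:
Step 1: integral_0^4 5.08 dx = 5.08*(4-0) = 5.08*4 = 20.32
Step 2: integral_4^7 3.59 dx = 3.59*(7-4) = 3.59*3 = 10.77
Total: 20.32 + 10.77 = 31.09


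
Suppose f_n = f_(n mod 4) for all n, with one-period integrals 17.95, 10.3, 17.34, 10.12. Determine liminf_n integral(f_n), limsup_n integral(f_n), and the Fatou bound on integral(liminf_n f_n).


The sequence (integral(f_n)) is periodic with period 4, repeating the values 17.95, 10.3, 17.34, 10.12 indefinitely.
Step 1: For a periodic sequence, every tail (a_m, a_(m+1), ...) contains all 4 period values infinitely often.
Step 2: Hence inf of every tail = min of the period values = min(17.95, 10.3, 17.34, 10.12) = 10.12.
        liminf_n integral(f_n) = sup over m of (inf of tail from m) = 10.12.
Step 3: Similarly sup of every tail = max of the period values = 17.95.
        limsup_n integral(f_n) = 17.95.
Step 4: Fatou's lemma: integral(liminf_n f_n) <= liminf_n integral(f_n) = 10.12.
        So the integral of the pointwise liminf is at most 10.12.


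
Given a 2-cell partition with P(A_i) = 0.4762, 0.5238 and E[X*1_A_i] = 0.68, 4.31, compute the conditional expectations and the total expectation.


For each cell A_i: E[X|A_i] = E[X*1_A_i] / P(A_i)
Step 1: E[X|A_1] = 0.68 / 0.4762 = 1.427971
Step 2: E[X|A_2] = 4.31 / 0.5238 = 8.228331
Verification: E[X] = sum E[X*1_A_i] = 0.68 + 4.31 = 4.99


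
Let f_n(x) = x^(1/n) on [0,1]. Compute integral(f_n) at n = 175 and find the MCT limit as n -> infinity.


At n = 175: f_175(x) = x^(1/175).
Step 1: integral(x^(1/175), 0, 1) = [x^(1/175+1) / (1/175+1)] from 0 to 1
     = 1 / (1/175 + 1) = 1 / ((175+1)/175) = 175/(175+1)
     = 175/176 = 0.994318
Step 2: As n -> infinity, f_n(x) = x^(1/n) -> 1 for x in (0,1], and f_n is increasing in n.
By MCT, lim_n integral(f_n) = integral(lim_n f_n) = integral(1, 0, 1) = 1.
Step 3: Verify convergence: 175/176 = 0.994318 -> 1


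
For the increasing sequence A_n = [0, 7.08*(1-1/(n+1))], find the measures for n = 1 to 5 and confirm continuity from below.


By continuity of measure from below: if A_n increases to A, then m(A_n) -> m(A).
Here A = [0, 7.08], so m(A) = 7.08
Step 1: a_1 = 7.08*(1 - 1/2) = 3.54, m(A_1) = 3.54
Step 2: a_2 = 7.08*(1 - 1/3) = 4.72, m(A_2) = 4.72
Step 3: a_3 = 7.08*(1 - 1/4) = 5.31, m(A_3) = 5.31
Step 4: a_4 = 7.08*(1 - 1/5) = 5.664, m(A_4) = 5.664
Step 5: a_5 = 7.08*(1 - 1/6) = 5.9, m(A_5) = 5.9
Limit: m(A_n) -> m([0,7.08]) = 7.08


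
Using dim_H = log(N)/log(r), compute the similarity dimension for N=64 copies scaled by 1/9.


For a self-similar set with N copies scaled by 1/r:
dim_H = log(N)/log(r) = log(64)/log(9)
= 4.158883/2.197225
= 1.892789


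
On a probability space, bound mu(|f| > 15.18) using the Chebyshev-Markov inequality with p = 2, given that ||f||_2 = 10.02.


Chebyshev/Markov inequality: mu(|f| > eps) <= (||f||_p / eps)^p
Step 1: ||f||_2 / eps = 10.02 / 15.18 = 0.660079
Step 2: Raise to power p = 2:
  (0.660079)^2 = 0.435704
Step 3: Therefore mu(|f| > 15.18) <= 0.435704


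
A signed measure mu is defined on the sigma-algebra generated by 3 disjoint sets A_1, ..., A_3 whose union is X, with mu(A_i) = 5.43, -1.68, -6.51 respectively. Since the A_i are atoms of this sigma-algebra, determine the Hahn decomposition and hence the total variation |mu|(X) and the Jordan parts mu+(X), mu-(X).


Step 1: Every measurable set is a union of atoms (the cells / points), so a Hahn decomposition is
  obtained by grouping atoms by sign: P = union of atoms with mu > 0, N = union of the remaining atoms.
  Atoms in P (indices): 1;  atoms in N (indices): 2, 3
  Positive values: 5.43
  Negative values: -1.68, -6.51
Step 2: mu+(X) = mu(P) = sum of positive atom values = 5.43
Step 3: mu-(X) = -mu(N) = sum of |negative atom values| = 8.19
Step 4: |mu|(X) = mu+(X) + mu-(X) = 5.43 + 8.19 = 13.62


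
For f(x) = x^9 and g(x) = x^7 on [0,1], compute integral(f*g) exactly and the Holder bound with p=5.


Step 1: Exact integral of f*g = integral(x^16, 0, 1) = 1/17
     = 0.058824
Step 2: Holder bound with p=5, q=1.25:
  ||f||_p = (integral x^45 dx)^(1/5) = (1/46)^(1/5) = 0.464995
  ||g||_q = (integral x^8.75 dx)^(1/1.25) = (1/9.75)^(1/1.25) = 0.161732
Step 3: Holder bound = ||f||_p * ||g||_q = 0.464995 * 0.161732 = 0.075205
Verification: 0.058824 <= 0.075205 (Holder holds)


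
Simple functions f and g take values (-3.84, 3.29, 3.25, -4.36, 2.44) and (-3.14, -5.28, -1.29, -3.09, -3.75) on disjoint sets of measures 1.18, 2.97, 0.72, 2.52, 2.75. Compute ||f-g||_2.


Step 1: Compute differences f_i - g_i:
  -3.84 - -3.14 = -0.7
  3.29 - -5.28 = 8.57
  3.25 - -1.29 = 4.54
  -4.36 - -3.09 = -1.27
  2.44 - -3.75 = 6.19
Step 2: Compute |diff|^2 * measure for each set:
  |-0.7|^2 * 1.18 = 0.49 * 1.18 = 0.5782
  |8.57|^2 * 2.97 = 73.4449 * 2.97 = 218.131353
  |4.54|^2 * 0.72 = 20.6116 * 0.72 = 14.840352
  |-1.27|^2 * 2.52 = 1.6129 * 2.52 = 4.064508
  |6.19|^2 * 2.75 = 38.3161 * 2.75 = 105.369275
Step 3: Sum = 342.983688
Step 4: ||f-g||_2 = (342.983688)^(1/2) = 18.519819


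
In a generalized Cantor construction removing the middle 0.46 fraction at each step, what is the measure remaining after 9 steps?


Step 1: At each step, fraction remaining = 1 - 0.46 = 0.54
Step 2: After 9 steps, measure = (0.54)^9
Result = 0.003904


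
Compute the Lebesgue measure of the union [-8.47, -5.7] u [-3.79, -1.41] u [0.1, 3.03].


For pairwise disjoint intervals, m(union) = sum of lengths.
= (-5.7 - -8.47) + (-1.41 - -3.79) + (3.03 - 0.1)
= 2.77 + 2.38 + 2.93
= 8.08


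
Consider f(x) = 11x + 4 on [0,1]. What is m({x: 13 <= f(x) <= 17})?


f^(-1)([13, 17]) = {x : 13 <= 11x + 4 <= 17}
Solving: (13 - 4)/11 <= x <= (17 - 4)/11
= [0.818182, 1.181818]
Intersecting with [0,1]: [0.818182, 1]
Measure = 1 - 0.818182 = 0.181818


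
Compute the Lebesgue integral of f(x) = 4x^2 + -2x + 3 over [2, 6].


The Lebesgue integral of a Riemann-integrable function agrees with the Riemann integral.
Antiderivative F(x) = (4/3)x^3 + (-2/2)x^2 + 3x
F(6) = (4/3)*6^3 + (-2/2)*6^2 + 3*6
     = (4/3)*216 + (-2/2)*36 + 3*6
     = 288 + -36 + 18
     = 270
F(2) = 12.666667
Integral = F(6) - F(2) = 270 - 12.666667 = 257.333333


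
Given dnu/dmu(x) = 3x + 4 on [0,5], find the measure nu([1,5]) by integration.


nu(A) = integral_A (dnu/dmu) dmu = integral_1^5 (3x + 4) dx
Step 1: Antiderivative F(x) = (3/2)x^2 + 4x
Step 2: F(5) = (3/2)*5^2 + 4*5 = 37.5 + 20 = 57.5
Step 3: F(1) = (3/2)*1^2 + 4*1 = 1.5 + 4 = 5.5
Step 4: nu([1,5]) = F(5) - F(1) = 57.5 - 5.5 = 52


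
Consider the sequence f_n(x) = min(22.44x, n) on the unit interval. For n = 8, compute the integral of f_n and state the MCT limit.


f(x) = 22.44x on [0,1]; f_n(x) = min(22.44x, n). At n = 8:
Step 1: f(x) reaches 8 at x = 8/22.44 = 0.356506
Step 2: integral(f_8) = integral(22.44x, 0, 0.356506) + integral(8, 0.356506, 1)
       = 22.44*0.356506^2/2 + 8*(1 - 0.356506)
       = 1.426025 + 5.14795
       = 6.573975
Step 3: As n -> infinity, f_n increases to f, so by MCT integral(f_n) -> integral(f) = 22.44/2 = 11.22.
Convergence: integral(f_8) = 6.573975 -> 11.22 as n -> infinity


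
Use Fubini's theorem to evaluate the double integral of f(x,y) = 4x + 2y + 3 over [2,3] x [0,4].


By Fubini, integrate in x first, then y.
Step 1: Fix y, integrate over x in [2,3]:
  integral(4x + 2y + 3, x=2..3)
  = 4*(3^2 - 2^2)/2 + (2y + 3)*(3 - 2)
  = 10 + (2y + 3)*1
  = 10 + 2y + 3
  = 13 + 2y
Step 2: Integrate over y in [0,4]:
  integral(13 + 2y, y=0..4)
  = 13*4 + 2*(4^2 - 0^2)/2
  = 52 + 16
  = 68


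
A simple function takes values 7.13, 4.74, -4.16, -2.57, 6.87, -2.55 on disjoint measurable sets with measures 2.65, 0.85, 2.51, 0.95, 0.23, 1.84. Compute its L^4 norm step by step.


Step 1: Compute |f_i|^4 for each value:
  |7.13|^4 = 2584.390402
  |4.74|^4 = 504.79305
  |-4.16|^4 = 299.483791
  |-2.57|^4 = 43.624704
  |6.87|^4 = 2227.54737
  |-2.55|^4 = 42.282506
Step 2: Multiply by measures and sum:
  2584.390402 * 2.65 = 6848.634564
  504.79305 * 0.85 = 429.074092
  299.483791 * 2.51 = 751.704316
  43.624704 * 0.95 = 41.443469
  2227.54737 * 0.23 = 512.335895
  42.282506 * 1.84 = 77.799811
Sum = 6848.634564 + 429.074092 + 751.704316 + 41.443469 + 512.335895 + 77.799811 = 8660.992148
Step 3: Take the p-th root:
||f||_4 = (8660.992148)^(1/4) = 9.646992


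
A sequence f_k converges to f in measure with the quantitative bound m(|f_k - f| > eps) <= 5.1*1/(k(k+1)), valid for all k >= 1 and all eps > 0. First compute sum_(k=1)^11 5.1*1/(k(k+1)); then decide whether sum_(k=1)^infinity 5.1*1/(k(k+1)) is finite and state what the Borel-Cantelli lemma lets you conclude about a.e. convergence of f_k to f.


Step 1: List the terms 5.1*1/(k(k+1)) for k = 1 to 11:
  k=1: 2.55
  k=2: 0.85
  k=3: 0.425
  k=4: 0.255
  k=5: 0.17
  k=6: 0.121429
  k=7: 0.091071
  k=8: 0.070833
  k=9: 0.056667
  k=10: 0.046364
  k=11: 0.038636
Step 2: Partial sum = 2.55 + 0.85 + 0.425 + 0.255 + 0.17 + 0.121429 + 0.091071 + 0.070833 + 0.056667 + 0.046364 + 0.038636
     = 4.675
Step 3: The full series sum_(k>=1) 5.1*1/(k(k+1)) converges (telescoping series sum 1/(k(k+1)) = 1; a constant multiple of a convergent series converges).
Step 4: Fix eps > 0. Since sum_k m(|f_k - f| > eps) < infinity, the Borel-Cantelli lemma gives
        m(limsup_k {|f_k - f| > eps}) = 0, i.e. for a.e. x, |f_k(x) - f(x)| <= eps for all large k.
        Applying this with eps = 1/j for j = 1, 2, ... and intersecting the countably many full-measure sets,
        for a.e. x we get limsup_k |f_k(x) - f(x)| <= 1/j for every j, hence f_k -> f almost everywhere.
Conclusion: series converges; Borel-Cantelli yields f_k -> f a.e.


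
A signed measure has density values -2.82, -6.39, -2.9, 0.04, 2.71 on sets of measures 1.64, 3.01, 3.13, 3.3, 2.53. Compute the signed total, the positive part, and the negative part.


Step 1: Compute signed measure on each set:
  Set 1: -2.82 * 1.64 = -4.6248
  Set 2: -6.39 * 3.01 = -19.2339
  Set 3: -2.9 * 3.13 = -9.077
  Set 4: 0.04 * 3.3 = 0.132
  Set 5: 2.71 * 2.53 = 6.8563
Step 2: Total signed measure = (-4.6248) + (-19.2339) + (-9.077) + (0.132) + (6.8563)
     = -25.9474
Step 3: Positive part mu+(X) = sum of positive contributions = 6.9883
Step 4: Negative part mu-(X) = |sum of negative contributions| = 32.9357


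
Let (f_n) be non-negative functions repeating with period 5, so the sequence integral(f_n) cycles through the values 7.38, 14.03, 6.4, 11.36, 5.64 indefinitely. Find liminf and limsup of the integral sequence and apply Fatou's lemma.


The sequence (integral(f_n)) is periodic with period 5, repeating the values 7.38, 14.03, 6.4, 11.36, 5.64 indefinitely.
Step 1: For a periodic sequence, every tail (a_m, a_(m+1), ...) contains all 5 period values infinitely often.
Step 2: Hence inf of every tail = min of the period values = min(7.38, 14.03, 6.4, 11.36, 5.64) = 5.64.
        liminf_n integral(f_n) = sup over m of (inf of tail from m) = 5.64.
Step 3: Similarly sup of every tail = max of the period values = 14.03.
        limsup_n integral(f_n) = 14.03.
Step 4: Fatou's lemma: integral(liminf_n f_n) <= liminf_n integral(f_n) = 5.64.
        So the integral of the pointwise liminf is at most 5.64.


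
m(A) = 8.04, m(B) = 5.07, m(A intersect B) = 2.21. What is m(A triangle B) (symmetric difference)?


m(A Delta B) = m(A) + m(B) - 2*m(A n B)
= 8.04 + 5.07 - 2*2.21
= 8.04 + 5.07 - 4.42
= 8.69


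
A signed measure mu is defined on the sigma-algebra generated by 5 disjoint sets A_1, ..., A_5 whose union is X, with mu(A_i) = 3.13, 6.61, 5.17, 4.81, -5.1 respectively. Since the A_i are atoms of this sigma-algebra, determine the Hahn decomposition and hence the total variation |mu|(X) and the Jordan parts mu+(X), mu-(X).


Step 1: Every measurable set is a union of atoms (the cells / points), so a Hahn decomposition is
  obtained by grouping atoms by sign: P = union of atoms with mu > 0, N = union of the remaining atoms.
  Atoms in P (indices): 1, 2, 3, 4;  atoms in N (indices): 5
  Positive values: 3.13, 6.61, 5.17, 4.81
  Negative values: -5.1
Step 2: mu+(X) = mu(P) = sum of positive atom values = 19.72
Step 3: mu-(X) = -mu(N) = sum of |negative atom values| = 5.1
Step 4: |mu|(X) = mu+(X) + mu-(X) = 19.72 + 5.1 = 24.82


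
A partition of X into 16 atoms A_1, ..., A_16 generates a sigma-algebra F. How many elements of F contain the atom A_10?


Each element of F is a union of some subset S of the 16 atoms.
The element contains A_10 iff A_10 is in S.
So we count subsets S of {A_1,...,A_16} with A_10 in S: choose freely among the other 15 atoms.
Count = 2^(16-1) = 2^15 = 32768.


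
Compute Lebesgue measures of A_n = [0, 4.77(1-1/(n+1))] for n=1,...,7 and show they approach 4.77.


By continuity of measure from below: if A_n increases to A, then m(A_n) -> m(A).
Here A = [0, 4.77], so m(A) = 4.77
Step 1: a_1 = 4.77*(1 - 1/2) = 2.385, m(A_1) = 2.385
Step 2: a_2 = 4.77*(1 - 1/3) = 3.18, m(A_2) = 3.18
Step 3: a_3 = 4.77*(1 - 1/4) = 3.5775, m(A_3) = 3.5775
Step 4: a_4 = 4.77*(1 - 1/5) = 3.816, m(A_4) = 3.816
Step 5: a_5 = 4.77*(1 - 1/6) = 3.975, m(A_5) = 3.975
Step 6: a_6 = 4.77*(1 - 1/7) = 4.0886, m(A_6) = 4.0886
Step 7: a_7 = 4.77*(1 - 1/8) = 4.1738, m(A_7) = 4.1738
Limit: m(A_n) -> m([0,4.77]) = 4.77
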